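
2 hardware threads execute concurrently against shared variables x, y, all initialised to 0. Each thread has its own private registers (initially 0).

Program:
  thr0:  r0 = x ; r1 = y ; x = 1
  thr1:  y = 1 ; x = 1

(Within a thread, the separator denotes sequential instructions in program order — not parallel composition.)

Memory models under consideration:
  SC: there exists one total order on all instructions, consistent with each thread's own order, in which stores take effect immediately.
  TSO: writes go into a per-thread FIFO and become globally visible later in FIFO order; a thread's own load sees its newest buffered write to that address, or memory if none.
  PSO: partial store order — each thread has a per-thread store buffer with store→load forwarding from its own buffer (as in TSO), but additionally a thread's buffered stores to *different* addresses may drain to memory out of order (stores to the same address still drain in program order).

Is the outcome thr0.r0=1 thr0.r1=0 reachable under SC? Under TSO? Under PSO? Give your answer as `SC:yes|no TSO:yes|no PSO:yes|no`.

SC:no TSO:no PSO:yes

outcome vector order: (thr0.r0,thr0.r1)
SC (3): 00; 01; 11
TSO (3): 00; 01; 11
PSO (4): 00; 01; 10; 11
target 10 ∈ {PSO}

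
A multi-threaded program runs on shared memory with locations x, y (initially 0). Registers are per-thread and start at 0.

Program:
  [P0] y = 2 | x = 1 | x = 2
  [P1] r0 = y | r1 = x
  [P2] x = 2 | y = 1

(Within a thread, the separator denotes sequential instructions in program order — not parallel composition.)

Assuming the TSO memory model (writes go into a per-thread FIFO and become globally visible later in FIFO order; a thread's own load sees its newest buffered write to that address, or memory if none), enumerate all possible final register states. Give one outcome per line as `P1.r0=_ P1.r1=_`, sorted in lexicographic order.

P1.r0=0 P1.r1=0
P1.r0=0 P1.r1=1
P1.r0=0 P1.r1=2
P1.r0=1 P1.r1=1
P1.r0=1 P1.r1=2
P1.r0=2 P1.r1=0
P1.r0=2 P1.r1=1
P1.r0=2 P1.r1=2

outcome vector order: (P1.r0,P1.r1)
|TSO outcomes| = 8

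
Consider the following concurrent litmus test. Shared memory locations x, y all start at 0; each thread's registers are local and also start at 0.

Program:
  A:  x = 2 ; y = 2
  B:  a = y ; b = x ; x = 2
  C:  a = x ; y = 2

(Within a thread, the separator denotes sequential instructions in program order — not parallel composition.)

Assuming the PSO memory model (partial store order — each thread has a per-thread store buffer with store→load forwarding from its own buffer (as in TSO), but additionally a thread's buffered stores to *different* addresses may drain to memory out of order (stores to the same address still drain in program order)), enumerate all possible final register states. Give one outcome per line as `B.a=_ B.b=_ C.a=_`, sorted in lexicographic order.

B.a=0 B.b=0 C.a=0
B.a=0 B.b=0 C.a=2
B.a=0 B.b=2 C.a=0
B.a=0 B.b=2 C.a=2
B.a=2 B.b=0 C.a=0
B.a=2 B.b=0 C.a=2
B.a=2 B.b=2 C.a=0
B.a=2 B.b=2 C.a=2

outcome vector order: (B.a,B.b,C.a)
|PSO outcomes| = 8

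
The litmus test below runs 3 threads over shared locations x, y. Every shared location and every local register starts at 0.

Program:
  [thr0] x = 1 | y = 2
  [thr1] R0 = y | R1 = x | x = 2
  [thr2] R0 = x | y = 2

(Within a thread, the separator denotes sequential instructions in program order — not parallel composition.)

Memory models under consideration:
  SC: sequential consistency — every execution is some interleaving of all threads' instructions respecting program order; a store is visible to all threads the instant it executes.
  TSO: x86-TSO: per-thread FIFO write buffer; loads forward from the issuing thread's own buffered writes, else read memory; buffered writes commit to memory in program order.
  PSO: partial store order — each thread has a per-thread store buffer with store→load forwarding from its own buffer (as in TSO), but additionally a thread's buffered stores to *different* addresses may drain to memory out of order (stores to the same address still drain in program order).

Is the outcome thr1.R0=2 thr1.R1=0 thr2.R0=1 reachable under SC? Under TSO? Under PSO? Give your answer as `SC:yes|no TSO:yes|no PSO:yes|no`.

SC:no TSO:no PSO:yes

outcome vector order: (thr1.R0,thr1.R1,thr2.R0)
SC (10): <0 0 0>, <0 0 1>, <0 0 2>, <0 1 0>, <0 1 1>, <0 1 2>, <2 0 0>, <2 1 0>, <2 1 1>, <2 1 2>
TSO (10): <0 0 0>, <0 0 1>, <0 0 2>, <0 1 0>, <0 1 1>, <0 1 2>, <2 0 0>, <2 1 0>, <2 1 1>, <2 1 2>
PSO (12): <0 0 0>, <0 0 1>, <0 0 2>, <0 1 0>, <0 1 1>, <0 1 2>, <2 0 0>, <2 0 1>, <2 0 2>, <2 1 0>, <2 1 1>, <2 1 2>
target <2 0 1> ∈ {PSO}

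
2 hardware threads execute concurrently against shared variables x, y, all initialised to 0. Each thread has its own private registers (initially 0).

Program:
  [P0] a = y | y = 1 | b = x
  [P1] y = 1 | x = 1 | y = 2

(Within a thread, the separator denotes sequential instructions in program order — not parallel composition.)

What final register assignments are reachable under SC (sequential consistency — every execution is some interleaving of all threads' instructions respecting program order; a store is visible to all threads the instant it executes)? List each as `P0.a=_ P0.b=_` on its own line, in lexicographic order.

P0.a=0 P0.b=0
P0.a=0 P0.b=1
P0.a=1 P0.b=0
P0.a=1 P0.b=1
P0.a=2 P0.b=1

outcome vector order: (P0.a,P0.b)
|SC outcomes| = 5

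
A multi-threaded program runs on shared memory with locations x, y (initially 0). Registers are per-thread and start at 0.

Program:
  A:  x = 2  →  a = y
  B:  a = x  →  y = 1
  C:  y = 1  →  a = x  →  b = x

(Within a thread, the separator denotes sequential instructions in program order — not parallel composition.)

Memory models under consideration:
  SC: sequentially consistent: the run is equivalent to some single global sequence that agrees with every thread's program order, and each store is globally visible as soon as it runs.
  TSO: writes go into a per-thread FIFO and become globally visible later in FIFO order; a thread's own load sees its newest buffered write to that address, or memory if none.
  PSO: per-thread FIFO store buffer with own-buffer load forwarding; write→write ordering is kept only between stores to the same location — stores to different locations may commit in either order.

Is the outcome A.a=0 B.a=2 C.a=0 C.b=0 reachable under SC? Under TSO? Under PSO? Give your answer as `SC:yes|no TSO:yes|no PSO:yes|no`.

outcome vector order: (A.a,B.a,C.a,C.b)
[SC] allowed = {(0,0,2,2), (0,2,2,2), (1,0,0,0), (1,0,0,2), (1,0,2,2), (1,2,0,0), (1,2,0,2), (1,2,2,2)}
[TSO] allowed = {(0,0,0,0), (0,0,0,2), (0,0,2,2), (0,2,0,0), (0,2,0,2), (0,2,2,2), (1,0,0,0), (1,0,0,2), (1,0,2,2), (1,2,0,0), (1,2,0,2), (1,2,2,2)}
[PSO] allowed = {(0,0,0,0), (0,0,0,2), (0,0,2,2), (0,2,0,0), (0,2,0,2), (0,2,2,2), (1,0,0,0), (1,0,0,2), (1,0,2,2), (1,2,0,0), (1,2,0,2), (1,2,2,2)}
target (0,2,0,0) ∈ {TSO,PSO}

SC:no TSO:yes PSO:yes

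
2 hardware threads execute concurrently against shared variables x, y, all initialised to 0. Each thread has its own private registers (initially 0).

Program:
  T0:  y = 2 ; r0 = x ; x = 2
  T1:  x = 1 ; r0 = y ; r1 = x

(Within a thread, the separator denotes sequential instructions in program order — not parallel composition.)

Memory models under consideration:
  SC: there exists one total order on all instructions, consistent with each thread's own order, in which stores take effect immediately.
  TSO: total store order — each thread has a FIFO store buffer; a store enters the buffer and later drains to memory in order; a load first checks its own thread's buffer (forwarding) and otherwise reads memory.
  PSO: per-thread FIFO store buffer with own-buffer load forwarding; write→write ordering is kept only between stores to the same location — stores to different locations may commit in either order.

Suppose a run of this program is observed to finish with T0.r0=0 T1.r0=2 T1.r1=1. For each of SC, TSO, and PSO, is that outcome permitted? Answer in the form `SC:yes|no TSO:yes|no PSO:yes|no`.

SC:yes TSO:yes PSO:yes

outcome vector order: (T0.r0,T1.r0,T1.r1)
under SC → 0/2/1 0/2/2 1/0/1 1/0/2 1/2/1 1/2/2
under TSO → 0/0/1 0/0/2 0/2/1 0/2/2 1/0/1 1/0/2 1/2/1 1/2/2
under PSO → 0/0/1 0/0/2 0/2/1 0/2/2 1/0/1 1/0/2 1/2/1 1/2/2
target 0/2/1 ∈ {SC,TSO,PSO}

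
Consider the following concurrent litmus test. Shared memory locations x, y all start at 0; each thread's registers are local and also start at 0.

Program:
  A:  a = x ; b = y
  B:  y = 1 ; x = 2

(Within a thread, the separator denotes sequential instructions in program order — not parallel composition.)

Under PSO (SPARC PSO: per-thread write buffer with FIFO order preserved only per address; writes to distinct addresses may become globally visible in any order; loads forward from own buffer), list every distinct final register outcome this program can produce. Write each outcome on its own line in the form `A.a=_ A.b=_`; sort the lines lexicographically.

A.a=0 A.b=0
A.a=0 A.b=1
A.a=2 A.b=0
A.a=2 A.b=1

outcome vector order: (A.a,A.b)
|PSO outcomes| = 4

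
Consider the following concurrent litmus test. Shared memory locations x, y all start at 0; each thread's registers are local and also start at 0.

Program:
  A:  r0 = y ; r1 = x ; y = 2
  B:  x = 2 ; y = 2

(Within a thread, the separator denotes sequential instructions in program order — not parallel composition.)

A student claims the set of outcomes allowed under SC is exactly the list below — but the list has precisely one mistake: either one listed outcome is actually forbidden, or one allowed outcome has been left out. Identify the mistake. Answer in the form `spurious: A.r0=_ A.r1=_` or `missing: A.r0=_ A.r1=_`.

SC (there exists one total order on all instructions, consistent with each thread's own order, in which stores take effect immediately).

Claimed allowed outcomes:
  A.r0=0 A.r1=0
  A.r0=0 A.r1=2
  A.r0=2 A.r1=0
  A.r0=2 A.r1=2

outcome vector order: (A.r0,A.r1)
under SC → <0 0> <0 2> <2 2>
claimed∖SC = {<2 0>}

spurious: A.r0=2 A.r1=0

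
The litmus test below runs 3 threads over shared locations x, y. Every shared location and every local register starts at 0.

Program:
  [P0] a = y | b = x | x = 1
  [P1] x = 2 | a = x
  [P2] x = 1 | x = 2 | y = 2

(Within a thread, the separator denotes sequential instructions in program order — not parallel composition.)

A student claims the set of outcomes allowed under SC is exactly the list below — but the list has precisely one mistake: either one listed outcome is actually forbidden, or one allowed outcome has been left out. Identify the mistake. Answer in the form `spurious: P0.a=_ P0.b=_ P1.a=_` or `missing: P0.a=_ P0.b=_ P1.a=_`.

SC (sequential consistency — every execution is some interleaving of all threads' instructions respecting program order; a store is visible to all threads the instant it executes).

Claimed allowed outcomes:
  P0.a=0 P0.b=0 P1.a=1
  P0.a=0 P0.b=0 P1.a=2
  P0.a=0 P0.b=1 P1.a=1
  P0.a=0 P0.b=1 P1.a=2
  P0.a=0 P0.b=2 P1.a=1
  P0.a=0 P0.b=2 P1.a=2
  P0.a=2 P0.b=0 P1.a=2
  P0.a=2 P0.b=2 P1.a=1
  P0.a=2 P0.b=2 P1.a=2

outcome vector order: (P0.a,P0.b,P1.a)
SC: 8 outcomes — {0/0/1 0/0/2 0/1/1 0/1/2 0/2/1 0/2/2 2/2/1 2/2/2}
claimed∖SC = {2/0/2}

spurious: P0.a=2 P0.b=0 P1.a=2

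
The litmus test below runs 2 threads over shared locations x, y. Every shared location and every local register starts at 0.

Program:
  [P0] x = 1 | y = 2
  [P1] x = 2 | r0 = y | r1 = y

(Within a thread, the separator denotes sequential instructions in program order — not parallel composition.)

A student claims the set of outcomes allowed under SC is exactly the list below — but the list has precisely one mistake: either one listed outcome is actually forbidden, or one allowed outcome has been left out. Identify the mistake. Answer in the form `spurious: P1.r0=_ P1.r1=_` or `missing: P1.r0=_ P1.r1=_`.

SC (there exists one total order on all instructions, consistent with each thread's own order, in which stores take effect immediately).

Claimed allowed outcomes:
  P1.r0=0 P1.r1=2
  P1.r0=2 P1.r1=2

outcome vector order: (P1.r0,P1.r1)
SC (3): <0 0> <0 2> <2 2>
SC∖claimed = {<0 0>}

missing: P1.r0=0 P1.r1=0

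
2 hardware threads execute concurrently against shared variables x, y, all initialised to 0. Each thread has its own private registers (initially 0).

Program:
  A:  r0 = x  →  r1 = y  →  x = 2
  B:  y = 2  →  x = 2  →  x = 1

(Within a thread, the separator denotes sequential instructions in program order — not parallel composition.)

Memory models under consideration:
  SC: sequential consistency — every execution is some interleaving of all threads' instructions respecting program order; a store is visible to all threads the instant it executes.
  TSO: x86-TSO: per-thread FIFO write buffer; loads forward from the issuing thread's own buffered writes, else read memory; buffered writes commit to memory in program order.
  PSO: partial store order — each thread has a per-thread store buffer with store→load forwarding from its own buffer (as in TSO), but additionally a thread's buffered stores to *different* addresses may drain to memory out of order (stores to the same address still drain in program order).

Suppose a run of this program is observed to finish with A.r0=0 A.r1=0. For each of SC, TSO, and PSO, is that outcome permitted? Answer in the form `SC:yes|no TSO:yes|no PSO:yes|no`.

SC:yes TSO:yes PSO:yes

outcome vector order: (A.r0,A.r1)
SC (4): <0 0>; <0 2>; <1 2>; <2 2>
TSO (4): <0 0>; <0 2>; <1 2>; <2 2>
PSO (6): <0 0>; <0 2>; <1 0>; <1 2>; <2 0>; <2 2>
target <0 0> ∈ {SC,TSO,PSO}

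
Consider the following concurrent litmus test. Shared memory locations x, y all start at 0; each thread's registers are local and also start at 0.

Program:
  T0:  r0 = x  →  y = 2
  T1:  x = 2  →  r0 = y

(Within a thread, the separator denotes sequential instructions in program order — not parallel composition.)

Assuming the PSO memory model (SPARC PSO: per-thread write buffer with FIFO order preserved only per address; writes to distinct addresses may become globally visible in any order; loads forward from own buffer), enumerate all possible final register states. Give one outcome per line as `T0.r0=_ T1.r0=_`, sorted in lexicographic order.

outcome vector order: (T0.r0,T1.r0)
|PSO outcomes| = 4

T0.r0=0 T1.r0=0
T0.r0=0 T1.r0=2
T0.r0=2 T1.r0=0
T0.r0=2 T1.r0=2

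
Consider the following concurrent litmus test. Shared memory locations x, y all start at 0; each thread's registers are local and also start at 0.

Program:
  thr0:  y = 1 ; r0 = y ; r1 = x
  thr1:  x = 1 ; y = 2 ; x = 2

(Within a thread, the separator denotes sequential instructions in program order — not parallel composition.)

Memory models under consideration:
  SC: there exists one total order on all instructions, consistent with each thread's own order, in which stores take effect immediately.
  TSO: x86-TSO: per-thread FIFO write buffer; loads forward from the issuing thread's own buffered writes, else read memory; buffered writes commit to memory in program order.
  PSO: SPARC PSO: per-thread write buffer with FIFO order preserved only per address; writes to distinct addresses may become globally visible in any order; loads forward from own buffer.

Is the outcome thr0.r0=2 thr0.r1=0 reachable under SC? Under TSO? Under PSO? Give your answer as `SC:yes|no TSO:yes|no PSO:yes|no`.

SC:no TSO:no PSO:yes

outcome vector order: (thr0.r0,thr0.r1)
under SC → 10; 11; 12; 21; 22
under TSO → 10; 11; 12; 21; 22
under PSO → 10; 11; 12; 20; 21; 22
target 20 ∈ {PSO}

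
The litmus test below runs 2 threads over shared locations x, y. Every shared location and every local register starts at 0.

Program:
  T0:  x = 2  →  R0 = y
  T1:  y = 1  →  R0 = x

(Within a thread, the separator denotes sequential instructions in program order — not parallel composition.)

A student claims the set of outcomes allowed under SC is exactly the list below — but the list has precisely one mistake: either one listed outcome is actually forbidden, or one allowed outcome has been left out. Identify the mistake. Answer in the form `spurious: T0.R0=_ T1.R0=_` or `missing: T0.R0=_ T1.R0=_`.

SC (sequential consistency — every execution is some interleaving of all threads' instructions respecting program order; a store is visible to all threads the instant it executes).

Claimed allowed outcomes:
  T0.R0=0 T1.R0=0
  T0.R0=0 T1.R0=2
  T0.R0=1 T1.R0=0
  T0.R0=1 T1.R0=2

spurious: T0.R0=0 T1.R0=0

outcome vector order: (T0.R0,T1.R0)
[SC] allowed = {02 10 12}
claimed∖SC = {00}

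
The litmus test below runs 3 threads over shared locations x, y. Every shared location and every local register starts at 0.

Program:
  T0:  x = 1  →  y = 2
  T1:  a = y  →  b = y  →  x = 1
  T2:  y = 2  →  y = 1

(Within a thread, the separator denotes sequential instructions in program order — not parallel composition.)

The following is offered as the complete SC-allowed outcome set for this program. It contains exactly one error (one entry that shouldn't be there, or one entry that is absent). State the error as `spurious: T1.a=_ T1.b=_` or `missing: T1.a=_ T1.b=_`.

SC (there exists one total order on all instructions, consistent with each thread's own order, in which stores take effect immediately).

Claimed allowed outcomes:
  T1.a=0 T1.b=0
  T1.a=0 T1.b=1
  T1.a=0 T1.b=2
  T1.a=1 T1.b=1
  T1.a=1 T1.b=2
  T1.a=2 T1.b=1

missing: T1.a=2 T1.b=2

outcome vector order: (T1.a,T1.b)
[SC] allowed = {<0 0> <0 1> <0 2> <1 1> <1 2> <2 1> <2 2>}
SC∖claimed = {<2 2>}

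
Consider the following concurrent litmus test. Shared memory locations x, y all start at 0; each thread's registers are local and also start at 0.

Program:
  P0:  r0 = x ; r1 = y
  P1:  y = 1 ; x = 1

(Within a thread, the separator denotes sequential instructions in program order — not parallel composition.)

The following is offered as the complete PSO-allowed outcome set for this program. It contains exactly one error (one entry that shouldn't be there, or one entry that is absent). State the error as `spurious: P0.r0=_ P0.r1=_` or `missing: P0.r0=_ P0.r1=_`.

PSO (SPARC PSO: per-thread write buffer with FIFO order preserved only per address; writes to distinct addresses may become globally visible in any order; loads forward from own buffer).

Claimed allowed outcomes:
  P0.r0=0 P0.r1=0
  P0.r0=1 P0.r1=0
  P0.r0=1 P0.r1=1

outcome vector order: (P0.r0,P0.r1)
PSO (4): 00 01 10 11
PSO∖claimed = {01}

missing: P0.r0=0 P0.r1=1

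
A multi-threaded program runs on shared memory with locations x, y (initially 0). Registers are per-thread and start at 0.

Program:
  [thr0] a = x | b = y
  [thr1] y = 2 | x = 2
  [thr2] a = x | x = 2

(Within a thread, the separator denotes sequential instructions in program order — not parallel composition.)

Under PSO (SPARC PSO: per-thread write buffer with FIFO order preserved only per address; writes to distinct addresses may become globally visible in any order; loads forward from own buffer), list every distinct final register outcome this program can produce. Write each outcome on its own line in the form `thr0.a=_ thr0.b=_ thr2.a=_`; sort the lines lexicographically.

outcome vector order: (thr0.a,thr0.b,thr2.a)
|PSO outcomes| = 8

thr0.a=0 thr0.b=0 thr2.a=0
thr0.a=0 thr0.b=0 thr2.a=2
thr0.a=0 thr0.b=2 thr2.a=0
thr0.a=0 thr0.b=2 thr2.a=2
thr0.a=2 thr0.b=0 thr2.a=0
thr0.a=2 thr0.b=0 thr2.a=2
thr0.a=2 thr0.b=2 thr2.a=0
thr0.a=2 thr0.b=2 thr2.a=2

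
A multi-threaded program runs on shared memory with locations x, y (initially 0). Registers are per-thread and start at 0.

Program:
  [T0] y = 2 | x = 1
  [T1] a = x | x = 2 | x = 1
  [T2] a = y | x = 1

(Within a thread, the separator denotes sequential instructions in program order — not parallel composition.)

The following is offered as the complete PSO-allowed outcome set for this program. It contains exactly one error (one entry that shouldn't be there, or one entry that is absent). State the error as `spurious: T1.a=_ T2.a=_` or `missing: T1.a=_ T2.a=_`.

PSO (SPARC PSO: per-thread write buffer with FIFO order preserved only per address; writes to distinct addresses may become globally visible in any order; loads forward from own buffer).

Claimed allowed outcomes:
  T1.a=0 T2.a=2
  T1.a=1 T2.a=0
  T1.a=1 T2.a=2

missing: T1.a=0 T2.a=0

outcome vector order: (T1.a,T2.a)
[PSO] allowed = {00 02 10 12}
PSO∖claimed = {00}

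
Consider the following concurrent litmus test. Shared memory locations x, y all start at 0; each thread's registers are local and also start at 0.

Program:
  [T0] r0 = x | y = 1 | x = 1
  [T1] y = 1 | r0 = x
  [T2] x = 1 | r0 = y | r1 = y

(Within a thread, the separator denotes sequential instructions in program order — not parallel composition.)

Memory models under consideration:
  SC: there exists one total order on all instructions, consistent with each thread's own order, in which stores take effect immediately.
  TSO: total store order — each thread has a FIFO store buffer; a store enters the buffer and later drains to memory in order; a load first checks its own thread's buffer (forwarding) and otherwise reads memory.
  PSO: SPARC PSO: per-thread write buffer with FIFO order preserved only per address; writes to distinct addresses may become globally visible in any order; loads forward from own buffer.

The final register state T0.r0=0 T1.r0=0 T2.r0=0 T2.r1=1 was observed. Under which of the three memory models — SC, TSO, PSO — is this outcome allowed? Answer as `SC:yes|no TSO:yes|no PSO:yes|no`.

outcome vector order: (T0.r0,T1.r0,T2.r0,T2.r1)
under SC → (0,0,1,1) (0,1,0,0) (0,1,0,1) (0,1,1,1) (1,0,1,1) (1,1,0,0) (1,1,0,1) (1,1,1,1)
under TSO → (0,0,0,0) (0,0,0,1) (0,0,1,1) (0,1,0,0) (0,1,0,1) (0,1,1,1) (1,0,0,0) (1,0,0,1) (1,0,1,1) (1,1,0,0) (1,1,0,1) (1,1,1,1)
under PSO → (0,0,0,0) (0,0,0,1) (0,0,1,1) (0,1,0,0) (0,1,0,1) (0,1,1,1) (1,0,0,0) (1,0,0,1) (1,0,1,1) (1,1,0,0) (1,1,0,1) (1,1,1,1)
target (0,0,0,1) ∈ {TSO,PSO}

SC:no TSO:yes PSO:yes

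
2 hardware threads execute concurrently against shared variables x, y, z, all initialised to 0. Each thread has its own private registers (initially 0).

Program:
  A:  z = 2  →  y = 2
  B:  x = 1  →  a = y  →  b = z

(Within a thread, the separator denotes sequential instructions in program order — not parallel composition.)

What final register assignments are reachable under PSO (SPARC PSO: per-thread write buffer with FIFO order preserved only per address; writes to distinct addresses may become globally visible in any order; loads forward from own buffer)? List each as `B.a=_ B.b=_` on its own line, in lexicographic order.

B.a=0 B.b=0
B.a=0 B.b=2
B.a=2 B.b=0
B.a=2 B.b=2

outcome vector order: (B.a,B.b)
|PSO outcomes| = 4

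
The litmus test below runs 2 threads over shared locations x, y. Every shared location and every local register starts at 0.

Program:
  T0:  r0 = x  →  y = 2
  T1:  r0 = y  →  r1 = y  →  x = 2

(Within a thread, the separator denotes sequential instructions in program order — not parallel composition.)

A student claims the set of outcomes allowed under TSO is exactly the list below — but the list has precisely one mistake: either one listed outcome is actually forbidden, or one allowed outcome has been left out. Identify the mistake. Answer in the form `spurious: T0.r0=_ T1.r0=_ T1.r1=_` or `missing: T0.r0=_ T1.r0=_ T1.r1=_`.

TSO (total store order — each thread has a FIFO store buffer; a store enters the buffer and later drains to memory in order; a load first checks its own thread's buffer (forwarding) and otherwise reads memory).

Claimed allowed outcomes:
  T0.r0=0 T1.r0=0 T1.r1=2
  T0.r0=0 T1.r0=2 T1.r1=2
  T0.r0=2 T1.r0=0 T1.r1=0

outcome vector order: (T0.r0,T1.r0,T1.r1)
TSO (4): 000, 002, 022, 200
TSO∖claimed = {000}

missing: T0.r0=0 T1.r0=0 T1.r1=0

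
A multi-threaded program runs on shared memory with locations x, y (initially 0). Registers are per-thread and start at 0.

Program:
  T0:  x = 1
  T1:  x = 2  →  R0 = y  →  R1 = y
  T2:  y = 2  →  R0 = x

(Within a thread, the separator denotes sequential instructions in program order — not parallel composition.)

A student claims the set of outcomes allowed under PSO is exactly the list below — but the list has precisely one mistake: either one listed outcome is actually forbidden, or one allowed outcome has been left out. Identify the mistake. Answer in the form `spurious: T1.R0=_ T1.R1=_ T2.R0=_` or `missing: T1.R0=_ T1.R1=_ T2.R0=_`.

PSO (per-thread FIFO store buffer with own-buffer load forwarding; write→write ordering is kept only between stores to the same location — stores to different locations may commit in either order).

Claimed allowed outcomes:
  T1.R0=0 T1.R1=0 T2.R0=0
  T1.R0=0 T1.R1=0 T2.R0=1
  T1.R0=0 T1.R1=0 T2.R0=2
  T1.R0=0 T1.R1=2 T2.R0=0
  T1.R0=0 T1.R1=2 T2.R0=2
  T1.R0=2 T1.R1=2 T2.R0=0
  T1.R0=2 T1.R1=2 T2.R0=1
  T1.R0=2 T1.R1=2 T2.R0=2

missing: T1.R0=0 T1.R1=2 T2.R0=1

outcome vector order: (T1.R0,T1.R1,T2.R0)
under PSO → <0 0 0> <0 0 1> <0 0 2> <0 2 0> <0 2 1> <0 2 2> <2 2 0> <2 2 1> <2 2 2>
PSO∖claimed = {<0 2 1>}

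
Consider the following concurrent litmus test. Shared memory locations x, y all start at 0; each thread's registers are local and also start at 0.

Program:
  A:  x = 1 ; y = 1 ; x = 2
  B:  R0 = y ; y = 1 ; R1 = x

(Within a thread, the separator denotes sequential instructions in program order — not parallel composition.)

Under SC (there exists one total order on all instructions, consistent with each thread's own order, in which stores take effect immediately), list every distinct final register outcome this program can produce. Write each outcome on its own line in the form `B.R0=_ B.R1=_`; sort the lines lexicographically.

B.R0=0 B.R1=0
B.R0=0 B.R1=1
B.R0=0 B.R1=2
B.R0=1 B.R1=1
B.R0=1 B.R1=2

outcome vector order: (B.R0,B.R1)
|SC outcomes| = 5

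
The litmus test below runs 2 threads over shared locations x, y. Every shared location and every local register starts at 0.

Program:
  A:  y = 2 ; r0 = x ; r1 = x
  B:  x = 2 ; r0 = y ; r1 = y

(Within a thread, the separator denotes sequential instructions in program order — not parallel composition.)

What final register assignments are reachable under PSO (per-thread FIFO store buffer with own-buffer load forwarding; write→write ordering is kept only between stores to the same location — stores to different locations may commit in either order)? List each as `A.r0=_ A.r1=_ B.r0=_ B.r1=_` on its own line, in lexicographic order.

A.r0=0 A.r1=0 B.r0=0 B.r1=0
A.r0=0 A.r1=0 B.r0=0 B.r1=2
A.r0=0 A.r1=0 B.r0=2 B.r1=2
A.r0=0 A.r1=2 B.r0=0 B.r1=0
A.r0=0 A.r1=2 B.r0=0 B.r1=2
A.r0=0 A.r1=2 B.r0=2 B.r1=2
A.r0=2 A.r1=2 B.r0=0 B.r1=0
A.r0=2 A.r1=2 B.r0=0 B.r1=2
A.r0=2 A.r1=2 B.r0=2 B.r1=2

outcome vector order: (A.r0,A.r1,B.r0,B.r1)
|PSO outcomes| = 9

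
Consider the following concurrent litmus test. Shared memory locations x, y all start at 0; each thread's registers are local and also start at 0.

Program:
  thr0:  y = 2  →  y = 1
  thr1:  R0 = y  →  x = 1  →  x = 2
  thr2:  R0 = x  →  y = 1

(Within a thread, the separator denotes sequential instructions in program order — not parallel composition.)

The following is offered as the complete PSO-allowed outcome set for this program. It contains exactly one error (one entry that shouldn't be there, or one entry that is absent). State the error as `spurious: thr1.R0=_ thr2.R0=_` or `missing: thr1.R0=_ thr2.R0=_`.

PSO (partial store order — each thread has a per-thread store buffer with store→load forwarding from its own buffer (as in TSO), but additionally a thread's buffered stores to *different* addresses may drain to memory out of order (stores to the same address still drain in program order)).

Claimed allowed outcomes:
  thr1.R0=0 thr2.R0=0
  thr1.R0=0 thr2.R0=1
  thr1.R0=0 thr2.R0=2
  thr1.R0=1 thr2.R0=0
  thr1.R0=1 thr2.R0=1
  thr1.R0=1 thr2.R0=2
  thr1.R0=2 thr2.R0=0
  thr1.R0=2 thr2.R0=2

outcome vector order: (thr1.R0,thr2.R0)
[PSO] allowed = {<0 0>; <0 1>; <0 2>; <1 0>; <1 1>; <1 2>; <2 0>; <2 1>; <2 2>}
PSO∖claimed = {<2 1>}

missing: thr1.R0=2 thr2.R0=1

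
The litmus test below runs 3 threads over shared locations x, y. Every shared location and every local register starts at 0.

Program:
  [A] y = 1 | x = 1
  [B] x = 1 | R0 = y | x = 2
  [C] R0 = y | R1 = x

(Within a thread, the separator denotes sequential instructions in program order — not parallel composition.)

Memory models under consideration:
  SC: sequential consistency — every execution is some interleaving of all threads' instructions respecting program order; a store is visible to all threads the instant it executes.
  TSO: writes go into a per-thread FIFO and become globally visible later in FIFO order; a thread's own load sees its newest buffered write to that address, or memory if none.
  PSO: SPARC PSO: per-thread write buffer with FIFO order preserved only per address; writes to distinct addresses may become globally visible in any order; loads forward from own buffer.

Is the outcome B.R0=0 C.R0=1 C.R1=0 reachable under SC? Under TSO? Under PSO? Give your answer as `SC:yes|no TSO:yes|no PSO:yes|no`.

outcome vector order: (B.R0,C.R0,C.R1)
under SC → 0/0/0 0/0/1 0/0/2 0/1/1 0/1/2 1/0/0 1/0/1 1/0/2 1/1/0 1/1/1 1/1/2
under TSO → 0/0/0 0/0/1 0/0/2 0/1/0 0/1/1 0/1/2 1/0/0 1/0/1 1/0/2 1/1/0 1/1/1 1/1/2
under PSO → 0/0/0 0/0/1 0/0/2 0/1/0 0/1/1 0/1/2 1/0/0 1/0/1 1/0/2 1/1/0 1/1/1 1/1/2
target 0/1/0 ∈ {TSO,PSO}

SC:no TSO:yes PSO:yes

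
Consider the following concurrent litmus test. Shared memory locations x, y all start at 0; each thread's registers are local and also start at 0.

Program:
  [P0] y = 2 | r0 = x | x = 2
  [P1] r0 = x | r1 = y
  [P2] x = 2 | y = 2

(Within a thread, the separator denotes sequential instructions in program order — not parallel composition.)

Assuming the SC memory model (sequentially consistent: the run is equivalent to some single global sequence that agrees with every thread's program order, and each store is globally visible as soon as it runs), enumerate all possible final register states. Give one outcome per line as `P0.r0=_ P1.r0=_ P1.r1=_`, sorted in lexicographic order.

P0.r0=0 P1.r0=0 P1.r1=0
P0.r0=0 P1.r0=0 P1.r1=2
P0.r0=0 P1.r0=2 P1.r1=2
P0.r0=2 P1.r0=0 P1.r1=0
P0.r0=2 P1.r0=0 P1.r1=2
P0.r0=2 P1.r0=2 P1.r1=0
P0.r0=2 P1.r0=2 P1.r1=2

outcome vector order: (P0.r0,P1.r0,P1.r1)
|SC outcomes| = 7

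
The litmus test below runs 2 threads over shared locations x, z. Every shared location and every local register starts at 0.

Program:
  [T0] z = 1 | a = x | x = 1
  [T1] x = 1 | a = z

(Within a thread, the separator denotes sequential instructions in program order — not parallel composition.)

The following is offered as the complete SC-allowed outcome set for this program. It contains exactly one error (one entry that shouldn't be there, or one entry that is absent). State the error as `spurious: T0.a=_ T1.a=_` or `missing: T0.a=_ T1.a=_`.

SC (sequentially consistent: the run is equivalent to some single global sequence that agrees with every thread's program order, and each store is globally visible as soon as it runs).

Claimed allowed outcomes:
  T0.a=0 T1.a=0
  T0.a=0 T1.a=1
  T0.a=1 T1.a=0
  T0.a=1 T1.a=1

outcome vector order: (T0.a,T1.a)
under SC → 0/1; 1/0; 1/1
claimed∖SC = {0/0}

spurious: T0.a=0 T1.a=0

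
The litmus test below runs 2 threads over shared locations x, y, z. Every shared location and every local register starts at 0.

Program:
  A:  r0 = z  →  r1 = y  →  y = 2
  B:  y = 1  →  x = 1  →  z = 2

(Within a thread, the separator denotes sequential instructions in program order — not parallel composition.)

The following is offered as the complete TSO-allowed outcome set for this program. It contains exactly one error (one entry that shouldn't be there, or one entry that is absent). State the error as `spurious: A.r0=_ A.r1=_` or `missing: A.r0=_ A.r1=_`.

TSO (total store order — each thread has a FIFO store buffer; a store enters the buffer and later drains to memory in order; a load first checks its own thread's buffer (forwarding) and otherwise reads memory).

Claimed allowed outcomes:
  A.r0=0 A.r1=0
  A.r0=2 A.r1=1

outcome vector order: (A.r0,A.r1)
TSO: 3 outcomes — {<0 0> <0 1> <2 1>}
TSO∖claimed = {<0 1>}

missing: A.r0=0 A.r1=1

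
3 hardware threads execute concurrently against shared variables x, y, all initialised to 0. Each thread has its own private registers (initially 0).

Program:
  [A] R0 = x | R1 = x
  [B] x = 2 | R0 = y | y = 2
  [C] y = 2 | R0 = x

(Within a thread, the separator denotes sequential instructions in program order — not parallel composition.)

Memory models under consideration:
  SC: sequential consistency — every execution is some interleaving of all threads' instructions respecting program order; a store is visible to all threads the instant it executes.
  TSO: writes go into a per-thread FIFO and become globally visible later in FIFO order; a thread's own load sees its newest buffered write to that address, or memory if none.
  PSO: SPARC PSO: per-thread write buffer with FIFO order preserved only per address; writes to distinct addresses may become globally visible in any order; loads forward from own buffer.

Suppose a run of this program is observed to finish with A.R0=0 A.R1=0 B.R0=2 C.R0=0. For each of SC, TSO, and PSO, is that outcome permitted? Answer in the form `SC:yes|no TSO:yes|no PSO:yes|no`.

SC:yes TSO:yes PSO:yes

outcome vector order: (A.R0,A.R1,B.R0,C.R0)
SC: 9 outcomes — {0002; 0020; 0022; 0202; 0220; 0222; 2202; 2220; 2222}
TSO: 12 outcomes — {0000; 0002; 0020; 0022; 0200; 0202; 0220; 0222; 2200; 2202; 2220; 2222}
PSO: 12 outcomes — {0000; 0002; 0020; 0022; 0200; 0202; 0220; 0222; 2200; 2202; 2220; 2222}
target 0020 ∈ {SC,TSO,PSO}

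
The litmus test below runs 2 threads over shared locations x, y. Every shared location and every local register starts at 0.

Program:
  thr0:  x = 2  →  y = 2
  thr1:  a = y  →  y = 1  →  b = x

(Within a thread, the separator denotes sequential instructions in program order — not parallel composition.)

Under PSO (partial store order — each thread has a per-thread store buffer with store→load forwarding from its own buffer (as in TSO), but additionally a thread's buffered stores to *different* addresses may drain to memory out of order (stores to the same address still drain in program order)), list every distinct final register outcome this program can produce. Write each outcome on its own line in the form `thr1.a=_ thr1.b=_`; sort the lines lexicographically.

outcome vector order: (thr1.a,thr1.b)
|PSO outcomes| = 4

thr1.a=0 thr1.b=0
thr1.a=0 thr1.b=2
thr1.a=2 thr1.b=0
thr1.a=2 thr1.b=2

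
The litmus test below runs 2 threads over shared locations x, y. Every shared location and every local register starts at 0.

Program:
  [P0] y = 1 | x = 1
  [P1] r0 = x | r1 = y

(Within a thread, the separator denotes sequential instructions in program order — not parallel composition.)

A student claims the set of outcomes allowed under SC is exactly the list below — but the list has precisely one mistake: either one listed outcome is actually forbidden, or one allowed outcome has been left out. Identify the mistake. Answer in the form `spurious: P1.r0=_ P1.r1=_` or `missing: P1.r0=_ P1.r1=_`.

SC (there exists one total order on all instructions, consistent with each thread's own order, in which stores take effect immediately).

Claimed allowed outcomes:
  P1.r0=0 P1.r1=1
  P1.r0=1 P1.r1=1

missing: P1.r0=0 P1.r1=0

outcome vector order: (P1.r0,P1.r1)
SC (3): <0 0>; <0 1>; <1 1>
SC∖claimed = {<0 0>}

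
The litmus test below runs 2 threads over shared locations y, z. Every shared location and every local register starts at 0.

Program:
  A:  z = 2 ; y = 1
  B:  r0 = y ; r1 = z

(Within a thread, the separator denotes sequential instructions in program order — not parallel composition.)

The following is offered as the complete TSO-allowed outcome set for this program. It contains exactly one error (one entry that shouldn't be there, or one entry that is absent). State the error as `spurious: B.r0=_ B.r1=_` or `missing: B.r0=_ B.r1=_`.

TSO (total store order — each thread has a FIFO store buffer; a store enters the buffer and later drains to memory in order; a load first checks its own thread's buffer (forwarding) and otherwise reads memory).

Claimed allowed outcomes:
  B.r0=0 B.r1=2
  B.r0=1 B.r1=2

missing: B.r0=0 B.r1=0

outcome vector order: (B.r0,B.r1)
TSO (3): <0 0>, <0 2>, <1 2>
TSO∖claimed = {<0 0>}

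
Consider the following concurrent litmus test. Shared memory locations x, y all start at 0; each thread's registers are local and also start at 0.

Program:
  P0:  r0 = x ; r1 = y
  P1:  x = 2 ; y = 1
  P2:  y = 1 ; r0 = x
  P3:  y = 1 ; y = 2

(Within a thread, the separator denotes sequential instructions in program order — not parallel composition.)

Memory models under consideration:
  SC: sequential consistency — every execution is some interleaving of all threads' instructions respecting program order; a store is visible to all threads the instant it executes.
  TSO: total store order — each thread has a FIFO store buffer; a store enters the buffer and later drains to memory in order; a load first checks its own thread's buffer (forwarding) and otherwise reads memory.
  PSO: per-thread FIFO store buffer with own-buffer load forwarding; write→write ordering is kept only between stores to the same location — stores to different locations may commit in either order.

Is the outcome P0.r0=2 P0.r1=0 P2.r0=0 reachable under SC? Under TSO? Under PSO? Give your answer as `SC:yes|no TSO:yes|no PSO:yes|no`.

outcome vector order: (P0.r0,P0.r1,P2.r0)
SC (11): 0/0/0 0/0/2 0/1/0 0/1/2 0/2/0 0/2/2 2/0/2 2/1/0 2/1/2 2/2/0 2/2/2
TSO (12): 0/0/0 0/0/2 0/1/0 0/1/2 0/2/0 0/2/2 2/0/0 2/0/2 2/1/0 2/1/2 2/2/0 2/2/2
PSO (12): 0/0/0 0/0/2 0/1/0 0/1/2 0/2/0 0/2/2 2/0/0 2/0/2 2/1/0 2/1/2 2/2/0 2/2/2
target 2/0/0 ∈ {TSO,PSO}

SC:no TSO:yes PSO:yes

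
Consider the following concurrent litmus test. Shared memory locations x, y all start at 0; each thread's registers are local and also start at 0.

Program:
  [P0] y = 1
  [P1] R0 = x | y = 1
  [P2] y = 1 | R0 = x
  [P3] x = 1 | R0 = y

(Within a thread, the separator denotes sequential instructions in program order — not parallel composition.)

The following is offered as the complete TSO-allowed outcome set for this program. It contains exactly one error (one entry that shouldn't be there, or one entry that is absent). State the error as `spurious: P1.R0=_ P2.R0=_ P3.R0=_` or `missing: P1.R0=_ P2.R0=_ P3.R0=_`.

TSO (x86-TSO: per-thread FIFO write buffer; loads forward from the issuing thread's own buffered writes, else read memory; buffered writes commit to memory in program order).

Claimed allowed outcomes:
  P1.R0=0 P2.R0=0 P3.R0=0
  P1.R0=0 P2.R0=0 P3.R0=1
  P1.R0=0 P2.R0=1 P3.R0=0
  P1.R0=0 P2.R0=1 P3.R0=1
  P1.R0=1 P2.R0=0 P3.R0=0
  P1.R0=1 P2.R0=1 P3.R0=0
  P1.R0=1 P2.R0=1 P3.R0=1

missing: P1.R0=1 P2.R0=0 P3.R0=1

outcome vector order: (P1.R0,P2.R0,P3.R0)
under TSO → (0,0,0), (0,0,1), (0,1,0), (0,1,1), (1,0,0), (1,0,1), (1,1,0), (1,1,1)
TSO∖claimed = {(1,0,1)}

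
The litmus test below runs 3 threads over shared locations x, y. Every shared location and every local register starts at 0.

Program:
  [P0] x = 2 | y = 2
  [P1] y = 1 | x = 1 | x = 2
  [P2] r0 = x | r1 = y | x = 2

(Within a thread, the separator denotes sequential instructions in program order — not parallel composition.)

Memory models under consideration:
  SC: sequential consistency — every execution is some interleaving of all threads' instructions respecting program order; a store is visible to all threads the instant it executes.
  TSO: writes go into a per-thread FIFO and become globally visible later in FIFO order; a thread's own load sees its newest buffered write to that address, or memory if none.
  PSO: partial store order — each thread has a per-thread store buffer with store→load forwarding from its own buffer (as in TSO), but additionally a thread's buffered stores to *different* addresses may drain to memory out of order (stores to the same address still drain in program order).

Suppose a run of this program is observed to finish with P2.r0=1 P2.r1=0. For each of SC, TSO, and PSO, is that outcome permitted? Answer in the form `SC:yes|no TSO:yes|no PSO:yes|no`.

SC:no TSO:no PSO:yes

outcome vector order: (P2.r0,P2.r1)
SC: 8 outcomes — {(0,0); (0,1); (0,2); (1,1); (1,2); (2,0); (2,1); (2,2)}
TSO: 8 outcomes — {(0,0); (0,1); (0,2); (1,1); (1,2); (2,0); (2,1); (2,2)}
PSO: 9 outcomes — {(0,0); (0,1); (0,2); (1,0); (1,1); (1,2); (2,0); (2,1); (2,2)}
target (1,0) ∈ {PSO}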